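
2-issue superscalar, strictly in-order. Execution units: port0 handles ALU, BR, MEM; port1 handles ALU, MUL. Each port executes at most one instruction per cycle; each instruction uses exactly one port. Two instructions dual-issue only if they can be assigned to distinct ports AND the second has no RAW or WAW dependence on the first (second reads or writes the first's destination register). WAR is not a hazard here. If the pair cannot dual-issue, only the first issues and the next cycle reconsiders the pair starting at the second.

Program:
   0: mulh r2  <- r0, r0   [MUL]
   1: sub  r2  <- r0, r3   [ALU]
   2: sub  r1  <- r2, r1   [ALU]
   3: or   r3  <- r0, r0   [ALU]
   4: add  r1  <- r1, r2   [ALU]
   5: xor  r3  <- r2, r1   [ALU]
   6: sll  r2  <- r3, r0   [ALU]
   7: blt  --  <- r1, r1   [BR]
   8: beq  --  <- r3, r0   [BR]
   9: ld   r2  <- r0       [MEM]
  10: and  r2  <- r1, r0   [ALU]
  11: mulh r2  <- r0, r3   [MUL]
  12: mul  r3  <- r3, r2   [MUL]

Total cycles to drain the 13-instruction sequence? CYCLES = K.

c0: i0 mulh  WAW r2
c1: i1 sub  RAW r2
c2: i2&i3 sub;or  dual
c3: i4 add  RAW r1
c4: i5 xor  RAW r3
c5: i6&i7 sll;blt  dual
c6: i8 beq  no-port BR/MEM
c7: i9 ld  WAW r2
c8: i10 and  WAW r2
c9: i11 mulh  no-port MUL/MUL
c10: i12 mul  tail

CYCLES = 11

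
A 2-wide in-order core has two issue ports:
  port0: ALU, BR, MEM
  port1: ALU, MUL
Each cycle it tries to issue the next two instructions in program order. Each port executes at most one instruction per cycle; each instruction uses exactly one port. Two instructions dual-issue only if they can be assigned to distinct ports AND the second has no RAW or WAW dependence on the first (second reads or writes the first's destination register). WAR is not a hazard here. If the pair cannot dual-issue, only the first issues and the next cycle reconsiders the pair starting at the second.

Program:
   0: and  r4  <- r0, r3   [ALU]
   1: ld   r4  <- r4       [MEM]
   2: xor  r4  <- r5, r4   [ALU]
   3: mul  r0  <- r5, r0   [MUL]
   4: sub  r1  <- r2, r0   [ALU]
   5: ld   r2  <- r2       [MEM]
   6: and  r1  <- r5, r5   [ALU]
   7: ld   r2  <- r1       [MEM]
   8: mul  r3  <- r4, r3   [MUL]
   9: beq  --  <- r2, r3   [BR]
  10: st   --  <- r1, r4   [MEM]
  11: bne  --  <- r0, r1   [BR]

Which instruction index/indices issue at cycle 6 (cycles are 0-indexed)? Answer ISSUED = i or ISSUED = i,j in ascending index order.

ISSUED = 9

[0] i0  and.ALU  -- RAW+WAW r4
[1] i1  ld.MEM  -- RAW+WAW r4
[2] i2+i3  xor.ALU mul.MUL  -- 2-wide
[3] i4+i5  sub.ALU ld.MEM  -- 2-wide
[4] i6  and.ALU  -- RAW r1
[5] i7+i8  ld.MEM mul.MUL  -- 2-wide
[6] i9  beq.BR  -- no-port BR/MEM
[7] i10  st.MEM  -- no-port MEM/BR
[8] i11  bne.BR  -- tail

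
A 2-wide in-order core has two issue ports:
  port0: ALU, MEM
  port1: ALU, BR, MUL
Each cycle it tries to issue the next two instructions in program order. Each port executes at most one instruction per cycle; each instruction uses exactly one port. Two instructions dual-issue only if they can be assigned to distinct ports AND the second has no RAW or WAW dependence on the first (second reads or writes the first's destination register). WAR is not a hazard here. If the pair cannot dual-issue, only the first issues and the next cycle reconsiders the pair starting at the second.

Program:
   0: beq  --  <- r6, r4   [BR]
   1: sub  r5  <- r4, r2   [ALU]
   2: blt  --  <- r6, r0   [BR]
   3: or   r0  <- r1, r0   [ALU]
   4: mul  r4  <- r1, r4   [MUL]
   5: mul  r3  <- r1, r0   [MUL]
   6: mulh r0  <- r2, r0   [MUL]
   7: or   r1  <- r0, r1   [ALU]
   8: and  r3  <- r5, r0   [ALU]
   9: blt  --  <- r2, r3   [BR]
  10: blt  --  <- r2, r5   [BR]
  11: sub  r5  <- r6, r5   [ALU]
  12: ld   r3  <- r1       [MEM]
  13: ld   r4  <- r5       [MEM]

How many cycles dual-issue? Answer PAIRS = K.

#0 head=0: beq.BR+sub.ALU i0/i1 2-wide
#1 head=2: blt.BR+or.ALU i2/i3 2-wide
#2 head=4: mul.MUL i4 no-port MUL/MUL
#3 head=5: mul.MUL i5 no-port MUL/MUL
#4 head=6: mulh.MUL i6 RAW r0
#5 head=7: or.ALU+and.ALU i7/i8 2-wide
#6 head=9: blt.BR i9 no-port BR/BR
#7 head=10: blt.BR+sub.ALU i10/i11 2-wide
#8 head=12: ld.MEM i12 no-port MEM/MEM
#9 head=13: ld.MEM i13 tail

PAIRS = 4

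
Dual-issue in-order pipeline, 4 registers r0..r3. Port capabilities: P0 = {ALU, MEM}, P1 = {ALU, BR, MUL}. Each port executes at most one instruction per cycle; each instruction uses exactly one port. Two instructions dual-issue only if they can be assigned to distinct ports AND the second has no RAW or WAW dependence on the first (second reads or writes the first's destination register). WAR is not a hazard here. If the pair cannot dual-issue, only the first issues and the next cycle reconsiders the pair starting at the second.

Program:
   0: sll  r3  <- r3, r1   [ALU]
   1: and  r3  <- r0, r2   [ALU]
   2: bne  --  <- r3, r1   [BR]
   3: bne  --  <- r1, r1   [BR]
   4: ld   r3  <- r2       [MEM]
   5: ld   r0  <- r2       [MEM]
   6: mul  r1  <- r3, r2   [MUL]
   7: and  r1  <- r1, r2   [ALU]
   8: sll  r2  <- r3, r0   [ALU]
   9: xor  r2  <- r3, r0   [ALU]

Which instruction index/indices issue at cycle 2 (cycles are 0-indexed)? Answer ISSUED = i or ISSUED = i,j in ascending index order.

t=0 i0:sll ; WAW r3
t=1 i1:and ; RAW r3
t=2 i2:bne ; no-port BR/BR
t=3 i3+i4:bne/ld ; dual
t=4 i5+i6:ld/mul ; dual
t=5 i7+i8:and/sll ; dual
t=6 i9:xor ; tail

ISSUED = 2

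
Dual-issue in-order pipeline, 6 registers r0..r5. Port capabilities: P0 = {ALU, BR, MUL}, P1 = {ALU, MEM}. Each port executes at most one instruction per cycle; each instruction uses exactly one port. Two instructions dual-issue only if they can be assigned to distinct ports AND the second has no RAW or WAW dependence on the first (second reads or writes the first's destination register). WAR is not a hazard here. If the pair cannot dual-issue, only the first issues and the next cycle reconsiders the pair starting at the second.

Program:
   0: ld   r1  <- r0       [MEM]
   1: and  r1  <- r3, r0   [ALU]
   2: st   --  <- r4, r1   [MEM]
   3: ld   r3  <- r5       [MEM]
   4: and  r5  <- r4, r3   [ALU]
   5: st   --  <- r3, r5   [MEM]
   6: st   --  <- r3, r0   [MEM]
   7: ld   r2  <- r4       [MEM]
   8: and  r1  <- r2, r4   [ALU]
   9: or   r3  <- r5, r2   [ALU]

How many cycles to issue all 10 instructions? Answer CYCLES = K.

0. ld.MEM @i0  | WAW r1
1. and.ALU @i1  | RAW r1
2. st.MEM @i2  | no-port MEM/MEM
3. ld.MEM @i3  | RAW r3
4. and.ALU @i4  | RAW r5
5. st.MEM @i5  | no-port MEM/MEM
6. st.MEM @i6  | no-port MEM/MEM
7. ld.MEM @i7  | RAW r2
8. and.ALU/or.ALU @i8/i9  | pair

CYCLES = 9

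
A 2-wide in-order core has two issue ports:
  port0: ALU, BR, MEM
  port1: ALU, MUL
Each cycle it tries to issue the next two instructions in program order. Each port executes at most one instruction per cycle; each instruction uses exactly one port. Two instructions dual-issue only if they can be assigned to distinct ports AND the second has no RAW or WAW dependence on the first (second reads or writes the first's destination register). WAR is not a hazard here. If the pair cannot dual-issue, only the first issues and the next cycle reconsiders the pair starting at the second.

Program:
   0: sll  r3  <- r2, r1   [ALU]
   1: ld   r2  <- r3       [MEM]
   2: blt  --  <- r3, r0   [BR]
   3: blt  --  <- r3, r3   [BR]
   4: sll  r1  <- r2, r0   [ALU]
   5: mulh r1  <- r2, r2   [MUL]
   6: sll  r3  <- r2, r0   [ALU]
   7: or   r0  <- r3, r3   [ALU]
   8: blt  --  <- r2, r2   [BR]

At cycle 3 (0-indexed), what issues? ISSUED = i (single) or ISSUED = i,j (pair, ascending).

ISSUED = 3,4

#0 head=0: sll i0 RAW r3
#1 head=1: ld i1 no-port MEM/BR
#2 head=2: blt i2 no-port BR/BR
#3 head=3: blt+sll i3,i4 pair
#4 head=5: mulh+sll i5,i6 pair
#5 head=7: or+blt i7,i8 pair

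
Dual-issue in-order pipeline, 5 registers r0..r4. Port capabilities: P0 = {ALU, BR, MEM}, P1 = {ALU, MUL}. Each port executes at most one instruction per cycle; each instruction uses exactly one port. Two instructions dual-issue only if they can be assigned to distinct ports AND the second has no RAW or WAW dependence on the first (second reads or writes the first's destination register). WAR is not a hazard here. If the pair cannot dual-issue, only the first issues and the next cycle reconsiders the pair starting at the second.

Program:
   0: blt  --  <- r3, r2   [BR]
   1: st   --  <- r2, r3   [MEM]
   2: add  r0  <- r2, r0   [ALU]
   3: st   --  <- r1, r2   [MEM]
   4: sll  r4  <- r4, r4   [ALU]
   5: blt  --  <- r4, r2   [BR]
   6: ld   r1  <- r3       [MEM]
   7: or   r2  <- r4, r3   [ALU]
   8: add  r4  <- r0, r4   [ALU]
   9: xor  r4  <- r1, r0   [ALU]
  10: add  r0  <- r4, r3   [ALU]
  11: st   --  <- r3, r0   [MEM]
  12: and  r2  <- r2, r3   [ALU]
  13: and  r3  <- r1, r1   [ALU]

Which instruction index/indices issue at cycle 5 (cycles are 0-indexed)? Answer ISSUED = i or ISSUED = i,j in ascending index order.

t=0 i0:blt.BR ; no-port BR/MEM
t=1 i1&i2:st.MEM;add.ALU ; 2-wide
t=2 i3&i4:st.MEM;sll.ALU ; 2-wide
t=3 i5:blt.BR ; no-port BR/MEM
t=4 i6&i7:ld.MEM;or.ALU ; 2-wide
t=5 i8:add.ALU ; WAW r4
t=6 i9:xor.ALU ; RAW r4
t=7 i10:add.ALU ; RAW r0
t=8 i11&i12:st.MEM;and.ALU ; 2-wide
t=9 i13:and.ALU ; tail

ISSUED = 8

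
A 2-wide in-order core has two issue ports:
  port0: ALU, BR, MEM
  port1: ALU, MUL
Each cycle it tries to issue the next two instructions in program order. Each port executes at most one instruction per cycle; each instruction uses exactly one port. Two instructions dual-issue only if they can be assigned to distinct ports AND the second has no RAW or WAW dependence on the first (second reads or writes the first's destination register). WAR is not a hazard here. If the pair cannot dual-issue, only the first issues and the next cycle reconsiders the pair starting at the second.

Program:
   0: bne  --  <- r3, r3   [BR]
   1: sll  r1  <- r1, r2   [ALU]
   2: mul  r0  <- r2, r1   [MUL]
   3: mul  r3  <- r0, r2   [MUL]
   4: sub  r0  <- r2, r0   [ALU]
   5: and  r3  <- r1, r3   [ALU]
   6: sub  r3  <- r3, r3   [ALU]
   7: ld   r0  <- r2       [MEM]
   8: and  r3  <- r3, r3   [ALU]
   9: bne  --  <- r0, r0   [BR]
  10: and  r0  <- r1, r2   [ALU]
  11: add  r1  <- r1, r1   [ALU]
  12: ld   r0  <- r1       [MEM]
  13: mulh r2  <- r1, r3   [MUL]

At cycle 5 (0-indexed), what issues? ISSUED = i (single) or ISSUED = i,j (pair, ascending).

ISSUED = 8,9

0. bne.BR;sll.ALU @i0/i1  | pair
1. mul.MUL @i2  | no-port MUL/MUL
2. mul.MUL;sub.ALU @i3/i4  | pair
3. and.ALU @i5  | RAW+WAW r3
4. sub.ALU;ld.MEM @i6/i7  | pair
5. and.ALU;bne.BR @i8/i9  | pair
6. and.ALU;add.ALU @i10/i11  | pair
7. ld.MEM;mulh.MUL @i12/i13  | pair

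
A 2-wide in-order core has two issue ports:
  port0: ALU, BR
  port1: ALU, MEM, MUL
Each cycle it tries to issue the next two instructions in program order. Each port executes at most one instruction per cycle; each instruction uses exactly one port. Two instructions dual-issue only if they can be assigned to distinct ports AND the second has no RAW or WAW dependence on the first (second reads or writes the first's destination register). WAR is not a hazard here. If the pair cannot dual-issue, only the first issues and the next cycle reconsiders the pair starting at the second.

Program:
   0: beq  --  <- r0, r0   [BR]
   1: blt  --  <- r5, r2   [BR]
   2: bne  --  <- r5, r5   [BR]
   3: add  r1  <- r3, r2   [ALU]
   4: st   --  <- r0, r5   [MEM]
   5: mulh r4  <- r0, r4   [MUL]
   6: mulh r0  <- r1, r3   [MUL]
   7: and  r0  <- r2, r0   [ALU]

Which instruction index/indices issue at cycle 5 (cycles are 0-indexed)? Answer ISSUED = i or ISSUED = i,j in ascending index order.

ISSUED = 6

t=0 i0:beq.BR ; no-port BR/BR
t=1 i1:blt.BR ; no-port BR/BR
t=2 i2&i3:bne.BR+add.ALU ; 2-wide
t=3 i4:st.MEM ; no-port MEM/MUL
t=4 i5:mulh.MUL ; no-port MUL/MUL
t=5 i6:mulh.MUL ; RAW+WAW r0
t=6 i7:and.ALU ; tail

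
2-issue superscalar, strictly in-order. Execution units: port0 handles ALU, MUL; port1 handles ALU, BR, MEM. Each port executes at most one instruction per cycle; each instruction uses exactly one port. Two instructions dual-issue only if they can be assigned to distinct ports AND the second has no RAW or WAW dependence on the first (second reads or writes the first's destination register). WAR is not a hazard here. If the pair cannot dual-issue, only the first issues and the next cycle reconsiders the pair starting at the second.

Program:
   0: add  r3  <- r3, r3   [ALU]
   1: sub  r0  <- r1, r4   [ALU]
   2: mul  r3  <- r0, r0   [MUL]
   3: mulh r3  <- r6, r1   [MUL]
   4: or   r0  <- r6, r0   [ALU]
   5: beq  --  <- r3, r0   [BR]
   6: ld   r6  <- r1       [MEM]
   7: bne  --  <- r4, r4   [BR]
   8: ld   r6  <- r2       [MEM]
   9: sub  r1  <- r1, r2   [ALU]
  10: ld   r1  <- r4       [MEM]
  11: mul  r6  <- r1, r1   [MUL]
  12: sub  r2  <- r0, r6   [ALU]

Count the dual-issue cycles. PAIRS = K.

[0] i0&i1  add.ALU/sub.ALU  -- dual
[1] i2  mul.MUL  -- no-port MUL/MUL
[2] i3&i4  mulh.MUL/or.ALU  -- dual
[3] i5  beq.BR  -- no-port BR/MEM
[4] i6  ld.MEM  -- no-port MEM/BR
[5] i7  bne.BR  -- no-port BR/MEM
[6] i8&i9  ld.MEM/sub.ALU  -- dual
[7] i10  ld.MEM  -- RAW r1
[8] i11  mul.MUL  -- RAW r6
[9] i12  sub.ALU  -- tail

PAIRS = 3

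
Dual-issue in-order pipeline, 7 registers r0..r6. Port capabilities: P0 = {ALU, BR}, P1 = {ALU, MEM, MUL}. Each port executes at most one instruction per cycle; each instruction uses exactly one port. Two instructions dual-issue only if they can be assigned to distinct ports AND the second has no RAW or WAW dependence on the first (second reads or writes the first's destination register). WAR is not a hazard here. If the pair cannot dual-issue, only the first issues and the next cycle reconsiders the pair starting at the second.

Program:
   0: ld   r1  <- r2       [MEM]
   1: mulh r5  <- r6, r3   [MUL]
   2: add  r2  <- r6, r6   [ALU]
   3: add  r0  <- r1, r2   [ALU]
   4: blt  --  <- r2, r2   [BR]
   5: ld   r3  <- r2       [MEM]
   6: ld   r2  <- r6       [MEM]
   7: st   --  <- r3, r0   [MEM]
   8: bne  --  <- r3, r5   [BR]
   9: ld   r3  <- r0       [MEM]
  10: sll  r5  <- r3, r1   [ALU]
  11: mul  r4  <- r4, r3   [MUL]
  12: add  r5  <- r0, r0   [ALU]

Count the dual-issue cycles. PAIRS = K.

#0 head=0: ld i0 no-port MEM/MUL
#1 head=1: mulh;add i1&i2 pair
#2 head=3: add;blt i3&i4 pair
#3 head=5: ld i5 no-port MEM/MEM
#4 head=6: ld i6 no-port MEM/MEM
#5 head=7: st;bne i7&i8 pair
#6 head=9: ld i9 RAW r3
#7 head=10: sll;mul i10&i11 pair
#8 head=12: add i12 tail

PAIRS = 4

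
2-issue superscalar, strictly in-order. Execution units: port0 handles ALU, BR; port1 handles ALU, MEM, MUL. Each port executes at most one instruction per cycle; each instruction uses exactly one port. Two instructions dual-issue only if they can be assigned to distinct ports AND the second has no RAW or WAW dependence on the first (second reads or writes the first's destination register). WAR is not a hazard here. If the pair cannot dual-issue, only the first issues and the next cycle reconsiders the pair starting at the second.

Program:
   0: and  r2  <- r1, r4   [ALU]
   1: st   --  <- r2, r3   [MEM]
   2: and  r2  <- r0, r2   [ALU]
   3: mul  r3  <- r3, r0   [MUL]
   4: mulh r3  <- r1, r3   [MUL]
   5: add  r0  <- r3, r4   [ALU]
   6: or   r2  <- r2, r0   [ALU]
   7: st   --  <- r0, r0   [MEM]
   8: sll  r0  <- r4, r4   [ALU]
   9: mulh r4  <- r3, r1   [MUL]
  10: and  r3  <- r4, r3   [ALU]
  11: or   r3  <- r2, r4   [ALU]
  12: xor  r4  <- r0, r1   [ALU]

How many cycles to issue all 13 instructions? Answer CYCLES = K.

t=0 i0:and ; RAW r2
t=1 i1/i2:st/and ; pair
t=2 i3:mul ; no-port MUL/MUL
t=3 i4:mulh ; RAW r3
t=4 i5:add ; RAW r0
t=5 i6/i7:or/st ; pair
t=6 i8/i9:sll/mulh ; pair
t=7 i10:and ; WAW r3
t=8 i11/i12:or/xor ; pair

CYCLES = 9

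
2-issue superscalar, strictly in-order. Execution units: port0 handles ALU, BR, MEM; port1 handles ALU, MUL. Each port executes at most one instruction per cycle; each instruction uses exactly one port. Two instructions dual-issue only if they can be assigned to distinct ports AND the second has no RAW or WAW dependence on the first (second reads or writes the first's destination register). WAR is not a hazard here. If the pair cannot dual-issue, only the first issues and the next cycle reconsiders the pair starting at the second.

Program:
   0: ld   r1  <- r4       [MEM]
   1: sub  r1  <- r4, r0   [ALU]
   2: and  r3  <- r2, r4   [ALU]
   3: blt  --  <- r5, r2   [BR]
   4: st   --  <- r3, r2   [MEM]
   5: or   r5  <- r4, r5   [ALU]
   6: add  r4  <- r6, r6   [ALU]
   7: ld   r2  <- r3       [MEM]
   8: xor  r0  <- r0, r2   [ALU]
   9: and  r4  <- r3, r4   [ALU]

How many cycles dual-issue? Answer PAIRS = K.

PAIRS = 4

  cy0 -> i0 (ld.MEM) WAW r1
  cy1 -> i1/i2 (sub.ALU and.ALU) 2-wide
  cy2 -> i3 (blt.BR) no-port BR/MEM
  cy3 -> i4/i5 (st.MEM or.ALU) 2-wide
  cy4 -> i6/i7 (add.ALU ld.MEM) 2-wide
  cy5 -> i8/i9 (xor.ALU and.ALU) 2-wide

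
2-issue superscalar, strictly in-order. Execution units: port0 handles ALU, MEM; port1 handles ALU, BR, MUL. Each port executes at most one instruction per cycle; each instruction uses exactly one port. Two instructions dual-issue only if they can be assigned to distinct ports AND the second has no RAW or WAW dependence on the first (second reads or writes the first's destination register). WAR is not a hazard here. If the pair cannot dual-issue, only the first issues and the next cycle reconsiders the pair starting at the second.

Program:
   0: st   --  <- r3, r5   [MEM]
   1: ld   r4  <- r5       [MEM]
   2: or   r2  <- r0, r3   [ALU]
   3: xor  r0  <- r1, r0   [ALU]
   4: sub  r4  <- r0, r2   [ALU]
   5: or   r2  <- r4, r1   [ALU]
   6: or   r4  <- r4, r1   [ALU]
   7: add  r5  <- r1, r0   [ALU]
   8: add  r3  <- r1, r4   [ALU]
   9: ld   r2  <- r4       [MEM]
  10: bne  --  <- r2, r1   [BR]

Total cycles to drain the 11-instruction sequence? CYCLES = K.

c0: i0 st  no-port MEM/MEM
c1: i1&i2 ld or  pair
c2: i3 xor  RAW r0
c3: i4 sub  RAW r4
c4: i5&i6 or or  pair
c5: i7&i8 add add  pair
c6: i9 ld  RAW r2
c7: i10 bne  tail

CYCLES = 8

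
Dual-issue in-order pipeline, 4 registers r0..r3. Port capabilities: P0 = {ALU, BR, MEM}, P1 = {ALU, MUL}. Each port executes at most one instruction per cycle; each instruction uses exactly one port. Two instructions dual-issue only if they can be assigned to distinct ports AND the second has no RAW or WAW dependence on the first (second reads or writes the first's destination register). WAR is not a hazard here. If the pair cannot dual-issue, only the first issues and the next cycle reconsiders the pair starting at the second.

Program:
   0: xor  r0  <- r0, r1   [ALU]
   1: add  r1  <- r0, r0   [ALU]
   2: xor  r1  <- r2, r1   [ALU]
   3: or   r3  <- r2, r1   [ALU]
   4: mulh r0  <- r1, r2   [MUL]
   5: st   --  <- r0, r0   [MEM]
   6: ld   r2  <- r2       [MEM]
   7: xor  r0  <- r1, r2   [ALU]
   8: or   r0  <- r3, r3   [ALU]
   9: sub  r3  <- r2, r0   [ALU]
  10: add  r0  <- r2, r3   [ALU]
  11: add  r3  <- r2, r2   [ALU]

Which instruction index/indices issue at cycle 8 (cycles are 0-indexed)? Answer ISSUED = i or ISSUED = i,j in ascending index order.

ISSUED = 9

#0 head=0: xor i0 RAW r0
#1 head=1: add i1 RAW+WAW r1
#2 head=2: xor i2 RAW r1
#3 head=3: or mulh i3+i4 pair
#4 head=5: st i5 no-port MEM/MEM
#5 head=6: ld i6 RAW r2
#6 head=7: xor i7 WAW r0
#7 head=8: or i8 RAW r0
#8 head=9: sub i9 RAW r3
#9 head=10: add add i10+i11 pair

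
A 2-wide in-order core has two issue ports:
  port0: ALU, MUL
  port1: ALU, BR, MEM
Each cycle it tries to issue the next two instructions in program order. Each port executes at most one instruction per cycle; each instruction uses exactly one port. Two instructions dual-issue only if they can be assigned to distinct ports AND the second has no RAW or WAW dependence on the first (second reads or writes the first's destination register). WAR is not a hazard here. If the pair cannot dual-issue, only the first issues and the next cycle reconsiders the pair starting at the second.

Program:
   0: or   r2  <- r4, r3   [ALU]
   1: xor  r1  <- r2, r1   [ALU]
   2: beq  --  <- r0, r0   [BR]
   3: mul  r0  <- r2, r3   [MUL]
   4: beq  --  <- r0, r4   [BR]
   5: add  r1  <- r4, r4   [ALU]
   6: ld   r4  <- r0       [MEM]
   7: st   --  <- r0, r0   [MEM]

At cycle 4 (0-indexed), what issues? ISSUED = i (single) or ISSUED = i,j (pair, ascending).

  cy0 -> i0 (or.ALU) RAW r2
  cy1 -> i1/i2 (xor.ALU beq.BR) 2-wide
  cy2 -> i3 (mul.MUL) RAW r0
  cy3 -> i4/i5 (beq.BR add.ALU) 2-wide
  cy4 -> i6 (ld.MEM) no-port MEM/MEM
  cy5 -> i7 (st.MEM) tail

ISSUED = 6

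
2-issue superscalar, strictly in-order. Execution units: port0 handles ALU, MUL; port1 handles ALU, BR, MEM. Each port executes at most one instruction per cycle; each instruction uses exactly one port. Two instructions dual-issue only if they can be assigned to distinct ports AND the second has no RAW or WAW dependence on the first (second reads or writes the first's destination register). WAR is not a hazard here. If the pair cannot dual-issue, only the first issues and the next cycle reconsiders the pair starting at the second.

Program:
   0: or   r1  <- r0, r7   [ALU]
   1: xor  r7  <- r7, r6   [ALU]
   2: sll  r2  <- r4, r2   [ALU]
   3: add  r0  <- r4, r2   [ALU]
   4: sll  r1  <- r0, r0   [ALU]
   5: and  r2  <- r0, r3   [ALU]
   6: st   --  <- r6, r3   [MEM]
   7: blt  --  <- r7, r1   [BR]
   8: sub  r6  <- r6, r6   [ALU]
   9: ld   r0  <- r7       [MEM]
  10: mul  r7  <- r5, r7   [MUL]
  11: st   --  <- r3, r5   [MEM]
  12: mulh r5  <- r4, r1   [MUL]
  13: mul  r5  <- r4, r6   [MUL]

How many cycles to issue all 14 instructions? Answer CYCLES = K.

CYCLES = 9

0. or.ALU;xor.ALU @i0&i1  | dual
1. sll.ALU @i2  | RAW r2
2. add.ALU @i3  | RAW r0
3. sll.ALU;and.ALU @i4&i5  | dual
4. st.MEM @i6  | no-port MEM/BR
5. blt.BR;sub.ALU @i7&i8  | dual
6. ld.MEM;mul.MUL @i9&i10  | dual
7. st.MEM;mulh.MUL @i11&i12  | dual
8. mul.MUL @i13  | tail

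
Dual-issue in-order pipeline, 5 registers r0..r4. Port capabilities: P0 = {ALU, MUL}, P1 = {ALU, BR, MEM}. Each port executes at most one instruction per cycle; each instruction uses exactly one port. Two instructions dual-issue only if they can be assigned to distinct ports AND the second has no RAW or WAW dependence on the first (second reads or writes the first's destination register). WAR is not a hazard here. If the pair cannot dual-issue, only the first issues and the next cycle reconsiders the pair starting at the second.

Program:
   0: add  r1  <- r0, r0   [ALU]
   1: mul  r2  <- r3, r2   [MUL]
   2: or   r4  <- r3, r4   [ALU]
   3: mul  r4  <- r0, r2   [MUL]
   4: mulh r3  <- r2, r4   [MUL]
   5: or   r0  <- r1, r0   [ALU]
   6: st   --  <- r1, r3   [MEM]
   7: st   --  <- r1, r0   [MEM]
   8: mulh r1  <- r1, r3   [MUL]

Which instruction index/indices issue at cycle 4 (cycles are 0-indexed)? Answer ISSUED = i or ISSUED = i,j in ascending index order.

c0: i0+i1 add+mul  2-wide
c1: i2 or  WAW r4
c2: i3 mul  no-port MUL/MUL
c3: i4+i5 mulh+or  2-wide
c4: i6 st  no-port MEM/MEM
c5: i7+i8 st+mulh  2-wide

ISSUED = 6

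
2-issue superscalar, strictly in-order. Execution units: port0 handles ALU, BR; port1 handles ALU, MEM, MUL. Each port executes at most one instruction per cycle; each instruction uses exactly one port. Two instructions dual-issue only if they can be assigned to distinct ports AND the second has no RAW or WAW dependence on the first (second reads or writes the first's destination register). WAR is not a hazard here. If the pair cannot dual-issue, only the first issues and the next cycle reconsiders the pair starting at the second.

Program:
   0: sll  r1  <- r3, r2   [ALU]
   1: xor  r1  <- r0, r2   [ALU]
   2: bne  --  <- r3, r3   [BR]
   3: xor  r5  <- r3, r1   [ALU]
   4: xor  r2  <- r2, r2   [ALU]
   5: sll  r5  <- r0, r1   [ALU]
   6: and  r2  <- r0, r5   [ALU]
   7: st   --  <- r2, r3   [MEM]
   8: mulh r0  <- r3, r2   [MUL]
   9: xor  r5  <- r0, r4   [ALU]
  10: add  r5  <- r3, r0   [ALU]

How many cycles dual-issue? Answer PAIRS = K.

[0] i0  sll.ALU  -- WAW r1
[1] i1,i2  xor.ALU bne.BR  -- dual
[2] i3,i4  xor.ALU xor.ALU  -- dual
[3] i5  sll.ALU  -- RAW r5
[4] i6  and.ALU  -- RAW r2
[5] i7  st.MEM  -- no-port MEM/MUL
[6] i8  mulh.MUL  -- RAW r0
[7] i9  xor.ALU  -- WAW r5
[8] i10  add.ALU  -- tail

PAIRS = 2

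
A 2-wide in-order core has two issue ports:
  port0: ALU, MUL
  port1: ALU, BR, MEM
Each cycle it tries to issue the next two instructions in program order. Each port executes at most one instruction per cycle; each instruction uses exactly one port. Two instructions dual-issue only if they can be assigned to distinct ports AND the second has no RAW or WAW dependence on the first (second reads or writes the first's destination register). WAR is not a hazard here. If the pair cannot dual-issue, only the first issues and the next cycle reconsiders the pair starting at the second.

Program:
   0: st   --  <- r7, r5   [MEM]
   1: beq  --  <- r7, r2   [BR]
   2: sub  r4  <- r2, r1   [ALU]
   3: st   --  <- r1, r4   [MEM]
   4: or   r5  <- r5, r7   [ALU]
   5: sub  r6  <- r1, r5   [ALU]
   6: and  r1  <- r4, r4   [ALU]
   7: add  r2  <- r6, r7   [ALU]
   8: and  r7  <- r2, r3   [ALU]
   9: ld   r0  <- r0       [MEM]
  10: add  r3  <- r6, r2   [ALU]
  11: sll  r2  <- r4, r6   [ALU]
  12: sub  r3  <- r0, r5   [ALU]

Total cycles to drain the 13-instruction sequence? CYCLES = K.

t=0 i0:st.MEM ; no-port MEM/BR
t=1 i1&i2:beq.BR sub.ALU ; 2-wide
t=2 i3&i4:st.MEM or.ALU ; 2-wide
t=3 i5&i6:sub.ALU and.ALU ; 2-wide
t=4 i7:add.ALU ; RAW r2
t=5 i8&i9:and.ALU ld.MEM ; 2-wide
t=6 i10&i11:add.ALU sll.ALU ; 2-wide
t=7 i12:sub.ALU ; tail

CYCLES = 8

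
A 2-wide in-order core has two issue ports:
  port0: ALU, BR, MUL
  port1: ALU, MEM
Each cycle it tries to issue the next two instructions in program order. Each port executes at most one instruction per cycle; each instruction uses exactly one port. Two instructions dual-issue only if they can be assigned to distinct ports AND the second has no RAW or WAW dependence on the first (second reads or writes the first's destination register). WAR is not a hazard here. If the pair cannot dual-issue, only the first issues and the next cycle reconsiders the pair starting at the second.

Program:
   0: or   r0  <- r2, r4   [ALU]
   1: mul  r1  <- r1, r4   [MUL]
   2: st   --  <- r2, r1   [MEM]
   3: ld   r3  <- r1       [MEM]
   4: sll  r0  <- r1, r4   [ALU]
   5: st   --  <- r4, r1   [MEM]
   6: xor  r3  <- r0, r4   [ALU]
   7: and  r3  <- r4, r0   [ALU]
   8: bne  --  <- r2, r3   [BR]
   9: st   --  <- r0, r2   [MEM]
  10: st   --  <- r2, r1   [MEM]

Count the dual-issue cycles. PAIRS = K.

PAIRS = 4

t=0 i0/i1:or+mul ; dual
t=1 i2:st ; no-port MEM/MEM
t=2 i3/i4:ld+sll ; dual
t=3 i5/i6:st+xor ; dual
t=4 i7:and ; RAW r3
t=5 i8/i9:bne+st ; dual
t=6 i10:st ; tail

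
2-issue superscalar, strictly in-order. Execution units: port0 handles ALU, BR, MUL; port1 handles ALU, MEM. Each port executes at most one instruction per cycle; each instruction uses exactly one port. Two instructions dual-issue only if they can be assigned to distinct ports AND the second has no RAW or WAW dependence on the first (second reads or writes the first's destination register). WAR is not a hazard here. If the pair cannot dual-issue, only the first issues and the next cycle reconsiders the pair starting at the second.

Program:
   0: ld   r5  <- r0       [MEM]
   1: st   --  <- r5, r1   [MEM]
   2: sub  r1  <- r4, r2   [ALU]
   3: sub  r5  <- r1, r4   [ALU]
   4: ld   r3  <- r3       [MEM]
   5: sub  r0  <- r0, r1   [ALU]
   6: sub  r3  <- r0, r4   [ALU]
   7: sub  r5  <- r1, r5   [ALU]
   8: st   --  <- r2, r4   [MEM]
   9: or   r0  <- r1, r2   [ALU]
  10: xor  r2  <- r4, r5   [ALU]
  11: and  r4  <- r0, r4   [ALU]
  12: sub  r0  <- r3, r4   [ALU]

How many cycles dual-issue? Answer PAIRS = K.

  cy0 -> i0 (ld.MEM) no-port MEM/MEM
  cy1 -> i1&i2 (st.MEM/sub.ALU) dual
  cy2 -> i3&i4 (sub.ALU/ld.MEM) dual
  cy3 -> i5 (sub.ALU) RAW r0
  cy4 -> i6&i7 (sub.ALU/sub.ALU) dual
  cy5 -> i8&i9 (st.MEM/or.ALU) dual
  cy6 -> i10&i11 (xor.ALU/and.ALU) dual
  cy7 -> i12 (sub.ALU) tail

PAIRS = 5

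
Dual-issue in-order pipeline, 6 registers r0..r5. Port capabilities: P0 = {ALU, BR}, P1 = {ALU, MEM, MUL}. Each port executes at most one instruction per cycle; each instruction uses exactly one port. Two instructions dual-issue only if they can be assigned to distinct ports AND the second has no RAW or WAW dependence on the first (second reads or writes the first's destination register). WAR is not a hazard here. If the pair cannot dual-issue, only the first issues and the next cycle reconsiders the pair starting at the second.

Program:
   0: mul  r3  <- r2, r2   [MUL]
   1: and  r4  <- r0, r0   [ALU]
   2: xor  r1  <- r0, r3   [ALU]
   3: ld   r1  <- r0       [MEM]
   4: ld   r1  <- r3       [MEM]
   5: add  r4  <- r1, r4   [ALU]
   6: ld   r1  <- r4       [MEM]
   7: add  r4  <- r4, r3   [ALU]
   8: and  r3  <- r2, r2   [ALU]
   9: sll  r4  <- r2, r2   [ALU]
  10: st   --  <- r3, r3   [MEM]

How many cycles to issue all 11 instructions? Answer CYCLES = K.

t=0 i0+i1:mul.MUL and.ALU ; pair
t=1 i2:xor.ALU ; WAW r1
t=2 i3:ld.MEM ; no-port MEM/MEM
t=3 i4:ld.MEM ; RAW r1
t=4 i5:add.ALU ; RAW r4
t=5 i6+i7:ld.MEM add.ALU ; pair
t=6 i8+i9:and.ALU sll.ALU ; pair
t=7 i10:st.MEM ; tail

CYCLES = 8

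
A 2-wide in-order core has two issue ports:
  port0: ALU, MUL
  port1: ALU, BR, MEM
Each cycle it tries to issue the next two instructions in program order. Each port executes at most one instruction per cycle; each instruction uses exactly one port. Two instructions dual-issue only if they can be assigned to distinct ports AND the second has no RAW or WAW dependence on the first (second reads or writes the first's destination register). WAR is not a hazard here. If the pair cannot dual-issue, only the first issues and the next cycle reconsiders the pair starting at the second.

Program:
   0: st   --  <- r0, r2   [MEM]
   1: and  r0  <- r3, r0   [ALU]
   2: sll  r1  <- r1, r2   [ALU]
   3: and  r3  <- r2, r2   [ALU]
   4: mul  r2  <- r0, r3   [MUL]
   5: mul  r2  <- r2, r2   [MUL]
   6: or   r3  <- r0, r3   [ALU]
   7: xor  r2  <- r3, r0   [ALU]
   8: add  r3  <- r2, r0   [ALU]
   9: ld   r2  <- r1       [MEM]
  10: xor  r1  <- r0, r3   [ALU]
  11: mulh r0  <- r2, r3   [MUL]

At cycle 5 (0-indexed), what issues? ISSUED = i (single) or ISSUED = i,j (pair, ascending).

  cy0 -> i0/i1 (st.MEM/and.ALU) pair
  cy1 -> i2/i3 (sll.ALU/and.ALU) pair
  cy2 -> i4 (mul.MUL) no-port MUL/MUL
  cy3 -> i5/i6 (mul.MUL/or.ALU) pair
  cy4 -> i7 (xor.ALU) RAW r2
  cy5 -> i8/i9 (add.ALU/ld.MEM) pair
  cy6 -> i10/i11 (xor.ALU/mulh.MUL) pair

ISSUED = 8,9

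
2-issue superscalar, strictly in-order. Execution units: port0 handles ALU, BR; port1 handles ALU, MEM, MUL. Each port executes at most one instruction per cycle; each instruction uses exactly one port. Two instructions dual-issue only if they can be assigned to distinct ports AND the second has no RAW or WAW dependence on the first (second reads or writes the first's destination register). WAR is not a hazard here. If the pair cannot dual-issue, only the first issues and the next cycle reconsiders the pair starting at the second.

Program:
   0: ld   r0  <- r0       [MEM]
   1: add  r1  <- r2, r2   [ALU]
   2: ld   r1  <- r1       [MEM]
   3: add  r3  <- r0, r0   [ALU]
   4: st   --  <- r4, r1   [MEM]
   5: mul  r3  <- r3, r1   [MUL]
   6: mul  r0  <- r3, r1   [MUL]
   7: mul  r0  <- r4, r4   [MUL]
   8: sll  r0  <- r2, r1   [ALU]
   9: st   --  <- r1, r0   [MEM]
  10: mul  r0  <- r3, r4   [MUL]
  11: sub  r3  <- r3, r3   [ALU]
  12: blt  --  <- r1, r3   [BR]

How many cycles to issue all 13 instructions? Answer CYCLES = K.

t=0 i0,i1:ld.MEM/add.ALU ; 2-wide
t=1 i2,i3:ld.MEM/add.ALU ; 2-wide
t=2 i4:st.MEM ; no-port MEM/MUL
t=3 i5:mul.MUL ; no-port MUL/MUL
t=4 i6:mul.MUL ; no-port MUL/MUL
t=5 i7:mul.MUL ; WAW r0
t=6 i8:sll.ALU ; RAW r0
t=7 i9:st.MEM ; no-port MEM/MUL
t=8 i10,i11:mul.MUL/sub.ALU ; 2-wide
t=9 i12:blt.BR ; tail

CYCLES = 10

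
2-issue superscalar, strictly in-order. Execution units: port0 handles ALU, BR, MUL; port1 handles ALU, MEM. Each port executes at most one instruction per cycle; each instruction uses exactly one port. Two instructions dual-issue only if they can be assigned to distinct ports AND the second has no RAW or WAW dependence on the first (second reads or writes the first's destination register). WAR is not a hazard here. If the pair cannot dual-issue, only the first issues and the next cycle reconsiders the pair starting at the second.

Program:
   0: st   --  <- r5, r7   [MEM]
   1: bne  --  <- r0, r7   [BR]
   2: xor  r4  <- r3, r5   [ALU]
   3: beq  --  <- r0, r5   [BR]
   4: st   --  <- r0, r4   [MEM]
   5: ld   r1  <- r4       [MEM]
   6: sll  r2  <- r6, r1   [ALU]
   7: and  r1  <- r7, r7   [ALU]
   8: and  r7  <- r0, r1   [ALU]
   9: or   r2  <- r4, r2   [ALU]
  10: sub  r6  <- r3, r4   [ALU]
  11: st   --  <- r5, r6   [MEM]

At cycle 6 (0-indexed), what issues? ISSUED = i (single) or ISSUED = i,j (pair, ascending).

ISSUED = 10

t=0 i0+i1:st.MEM+bne.BR ; dual
t=1 i2+i3:xor.ALU+beq.BR ; dual
t=2 i4:st.MEM ; no-port MEM/MEM
t=3 i5:ld.MEM ; RAW r1
t=4 i6+i7:sll.ALU+and.ALU ; dual
t=5 i8+i9:and.ALU+or.ALU ; dual
t=6 i10:sub.ALU ; RAW r6
t=7 i11:st.MEM ; tail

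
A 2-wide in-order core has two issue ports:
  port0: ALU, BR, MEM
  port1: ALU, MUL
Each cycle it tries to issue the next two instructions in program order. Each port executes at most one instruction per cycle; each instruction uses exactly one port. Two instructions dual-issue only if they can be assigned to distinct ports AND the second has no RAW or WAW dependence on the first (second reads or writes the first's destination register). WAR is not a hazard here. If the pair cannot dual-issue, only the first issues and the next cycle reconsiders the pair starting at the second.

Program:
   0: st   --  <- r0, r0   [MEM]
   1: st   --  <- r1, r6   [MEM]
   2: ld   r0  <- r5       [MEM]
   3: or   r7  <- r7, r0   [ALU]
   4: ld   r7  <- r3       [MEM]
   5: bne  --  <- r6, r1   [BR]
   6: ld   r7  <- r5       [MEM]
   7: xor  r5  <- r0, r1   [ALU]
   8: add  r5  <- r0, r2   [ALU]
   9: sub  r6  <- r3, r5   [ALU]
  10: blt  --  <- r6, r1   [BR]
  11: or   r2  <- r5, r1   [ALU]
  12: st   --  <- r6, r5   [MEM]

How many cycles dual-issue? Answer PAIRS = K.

  cy0 -> i0 (st.MEM) no-port MEM/MEM
  cy1 -> i1 (st.MEM) no-port MEM/MEM
  cy2 -> i2 (ld.MEM) RAW r0
  cy3 -> i3 (or.ALU) WAW r7
  cy4 -> i4 (ld.MEM) no-port MEM/BR
  cy5 -> i5 (bne.BR) no-port BR/MEM
  cy6 -> i6&i7 (ld.MEM;xor.ALU) 2-wide
  cy7 -> i8 (add.ALU) RAW r5
  cy8 -> i9 (sub.ALU) RAW r6
  cy9 -> i10&i11 (blt.BR;or.ALU) 2-wide
  cy10 -> i12 (st.MEM) tail

PAIRS = 2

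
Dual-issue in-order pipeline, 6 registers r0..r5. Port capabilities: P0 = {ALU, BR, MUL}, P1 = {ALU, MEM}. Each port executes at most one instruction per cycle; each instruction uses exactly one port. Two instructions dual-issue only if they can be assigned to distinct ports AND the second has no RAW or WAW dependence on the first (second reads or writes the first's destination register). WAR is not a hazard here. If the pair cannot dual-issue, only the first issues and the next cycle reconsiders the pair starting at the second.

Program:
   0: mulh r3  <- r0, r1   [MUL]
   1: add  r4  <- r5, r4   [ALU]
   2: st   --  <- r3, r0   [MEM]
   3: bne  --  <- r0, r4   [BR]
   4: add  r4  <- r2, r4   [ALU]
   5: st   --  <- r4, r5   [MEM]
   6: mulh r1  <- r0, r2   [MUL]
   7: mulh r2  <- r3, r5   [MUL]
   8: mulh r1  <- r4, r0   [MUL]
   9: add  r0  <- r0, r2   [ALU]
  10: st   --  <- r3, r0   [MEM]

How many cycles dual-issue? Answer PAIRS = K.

PAIRS = 4

c0: i0&i1 mulh.MUL+add.ALU  dual
c1: i2&i3 st.MEM+bne.BR  dual
c2: i4 add.ALU  RAW r4
c3: i5&i6 st.MEM+mulh.MUL  dual
c4: i7 mulh.MUL  no-port MUL/MUL
c5: i8&i9 mulh.MUL+add.ALU  dual
c6: i10 st.MEM  tail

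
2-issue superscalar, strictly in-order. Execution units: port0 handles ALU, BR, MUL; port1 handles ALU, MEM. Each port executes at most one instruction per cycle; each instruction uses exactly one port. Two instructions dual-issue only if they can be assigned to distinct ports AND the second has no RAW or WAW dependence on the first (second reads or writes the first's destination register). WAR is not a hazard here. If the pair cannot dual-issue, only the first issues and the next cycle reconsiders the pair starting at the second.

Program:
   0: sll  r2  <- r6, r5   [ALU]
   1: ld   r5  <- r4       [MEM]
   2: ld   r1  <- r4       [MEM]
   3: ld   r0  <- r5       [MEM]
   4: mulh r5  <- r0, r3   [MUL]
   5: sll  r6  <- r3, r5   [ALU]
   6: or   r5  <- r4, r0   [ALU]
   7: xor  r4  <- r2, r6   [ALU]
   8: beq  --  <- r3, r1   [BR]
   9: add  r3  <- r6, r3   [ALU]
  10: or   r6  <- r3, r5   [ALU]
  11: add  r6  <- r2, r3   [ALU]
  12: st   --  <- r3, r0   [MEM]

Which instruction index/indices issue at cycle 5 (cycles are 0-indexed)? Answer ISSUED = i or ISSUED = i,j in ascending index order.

ISSUED = 7,8

c0: i0,i1 sll.ALU ld.MEM  pair
c1: i2 ld.MEM  no-port MEM/MEM
c2: i3 ld.MEM  RAW r0
c3: i4 mulh.MUL  RAW r5
c4: i5,i6 sll.ALU or.ALU  pair
c5: i7,i8 xor.ALU beq.BR  pair
c6: i9 add.ALU  RAW r3
c7: i10 or.ALU  WAW r6
c8: i11,i12 add.ALU st.MEM  pair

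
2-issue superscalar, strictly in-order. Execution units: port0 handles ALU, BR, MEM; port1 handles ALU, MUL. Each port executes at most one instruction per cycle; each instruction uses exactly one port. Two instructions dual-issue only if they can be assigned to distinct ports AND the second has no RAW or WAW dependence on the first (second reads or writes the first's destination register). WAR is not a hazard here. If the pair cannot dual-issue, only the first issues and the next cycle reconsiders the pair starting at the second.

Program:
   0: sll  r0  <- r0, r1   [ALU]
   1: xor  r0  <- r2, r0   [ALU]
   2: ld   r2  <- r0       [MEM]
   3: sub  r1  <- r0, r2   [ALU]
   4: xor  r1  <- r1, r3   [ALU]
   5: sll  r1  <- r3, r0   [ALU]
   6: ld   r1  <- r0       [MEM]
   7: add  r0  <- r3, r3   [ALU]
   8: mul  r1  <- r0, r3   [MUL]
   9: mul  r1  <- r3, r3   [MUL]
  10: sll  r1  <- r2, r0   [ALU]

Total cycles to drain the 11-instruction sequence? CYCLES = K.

  cy0 -> i0 (sll.ALU) RAW+WAW r0
  cy1 -> i1 (xor.ALU) RAW r0
  cy2 -> i2 (ld.MEM) RAW r2
  cy3 -> i3 (sub.ALU) RAW+WAW r1
  cy4 -> i4 (xor.ALU) WAW r1
  cy5 -> i5 (sll.ALU) WAW r1
  cy6 -> i6&i7 (ld.MEM/add.ALU) pair
  cy7 -> i8 (mul.MUL) no-port MUL/MUL
  cy8 -> i9 (mul.MUL) WAW r1
  cy9 -> i10 (sll.ALU) tail

CYCLES = 10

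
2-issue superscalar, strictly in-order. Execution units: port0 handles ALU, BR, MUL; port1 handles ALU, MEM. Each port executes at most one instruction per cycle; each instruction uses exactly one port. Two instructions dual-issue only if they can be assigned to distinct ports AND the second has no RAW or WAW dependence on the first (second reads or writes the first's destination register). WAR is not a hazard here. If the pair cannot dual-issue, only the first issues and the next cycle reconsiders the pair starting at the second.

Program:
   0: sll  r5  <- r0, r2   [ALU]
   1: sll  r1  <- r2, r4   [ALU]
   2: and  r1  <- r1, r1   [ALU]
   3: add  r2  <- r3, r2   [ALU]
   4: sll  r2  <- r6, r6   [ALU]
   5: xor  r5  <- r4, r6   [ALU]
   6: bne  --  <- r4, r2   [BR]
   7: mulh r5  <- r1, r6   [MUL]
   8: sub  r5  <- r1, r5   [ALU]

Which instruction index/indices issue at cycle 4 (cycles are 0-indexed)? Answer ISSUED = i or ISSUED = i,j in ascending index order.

#0 head=0: sll.ALU+sll.ALU i0+i1 2-wide
#1 head=2: and.ALU+add.ALU i2+i3 2-wide
#2 head=4: sll.ALU+xor.ALU i4+i5 2-wide
#3 head=6: bne.BR i6 no-port BR/MUL
#4 head=7: mulh.MUL i7 RAW+WAW r5
#5 head=8: sub.ALU i8 tail

ISSUED = 7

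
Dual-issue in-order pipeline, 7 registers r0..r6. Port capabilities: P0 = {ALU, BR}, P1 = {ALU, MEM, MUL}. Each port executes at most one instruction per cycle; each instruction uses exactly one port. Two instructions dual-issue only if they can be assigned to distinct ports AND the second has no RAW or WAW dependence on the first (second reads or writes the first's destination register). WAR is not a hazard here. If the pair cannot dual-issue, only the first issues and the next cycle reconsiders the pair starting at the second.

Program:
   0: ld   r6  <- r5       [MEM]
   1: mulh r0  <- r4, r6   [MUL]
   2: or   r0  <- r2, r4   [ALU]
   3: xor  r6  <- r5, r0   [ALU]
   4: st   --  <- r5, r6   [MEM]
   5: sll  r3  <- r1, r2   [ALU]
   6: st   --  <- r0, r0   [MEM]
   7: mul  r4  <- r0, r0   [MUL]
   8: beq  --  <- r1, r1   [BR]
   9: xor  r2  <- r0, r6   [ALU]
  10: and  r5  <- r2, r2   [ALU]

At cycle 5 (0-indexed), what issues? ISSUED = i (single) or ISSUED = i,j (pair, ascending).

0. ld @i0  | no-port MEM/MUL
1. mulh @i1  | WAW r0
2. or @i2  | RAW r0
3. xor @i3  | RAW r6
4. st+sll @i4&i5  | pair
5. st @i6  | no-port MEM/MUL
6. mul+beq @i7&i8  | pair
7. xor @i9  | RAW r2
8. and @i10  | tail

ISSUED = 6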